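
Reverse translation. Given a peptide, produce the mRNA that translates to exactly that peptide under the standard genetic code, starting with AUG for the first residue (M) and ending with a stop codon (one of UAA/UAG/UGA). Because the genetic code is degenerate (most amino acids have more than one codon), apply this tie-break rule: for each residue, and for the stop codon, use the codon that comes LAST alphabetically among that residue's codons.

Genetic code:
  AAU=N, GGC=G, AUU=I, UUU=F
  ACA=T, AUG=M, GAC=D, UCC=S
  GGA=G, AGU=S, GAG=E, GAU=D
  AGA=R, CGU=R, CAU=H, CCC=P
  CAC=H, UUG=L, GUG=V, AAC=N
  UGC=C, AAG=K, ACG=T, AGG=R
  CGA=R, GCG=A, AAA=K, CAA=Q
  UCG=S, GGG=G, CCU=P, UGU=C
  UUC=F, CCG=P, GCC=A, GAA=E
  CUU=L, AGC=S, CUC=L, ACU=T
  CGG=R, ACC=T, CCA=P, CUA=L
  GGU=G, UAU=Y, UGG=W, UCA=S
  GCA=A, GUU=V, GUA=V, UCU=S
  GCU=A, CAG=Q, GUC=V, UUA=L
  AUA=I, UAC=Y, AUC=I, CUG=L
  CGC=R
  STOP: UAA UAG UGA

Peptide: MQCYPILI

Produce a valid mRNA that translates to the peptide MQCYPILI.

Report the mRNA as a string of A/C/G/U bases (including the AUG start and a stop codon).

Answer: mRNA: AUGCAGUGUUAUCCUAUUUUGAUUUGA

Derivation:
residue 1: M -> AUG (start codon)
residue 2: Q codons sorted = CAA,CAG -> pick last = CAG
residue 3: C codons sorted = UGC,UGU -> pick last = UGU
residue 4: Y codons sorted = UAC,UAU -> pick last = UAU
residue 5: P codons sorted = CCA,CCC,CCG,CCU -> pick last = CCU
residue 6: I codons sorted = AUA,AUC,AUU -> pick last = AUU
residue 7: L codons sorted = CUA,CUC,CUG,CUU,UUA,UUG -> pick last = UUG
residue 8: I codons sorted = AUA,AUC,AUU -> pick last = AUU
terminator: stop codons sorted = UAA,UAG,UGA -> pick last = UGA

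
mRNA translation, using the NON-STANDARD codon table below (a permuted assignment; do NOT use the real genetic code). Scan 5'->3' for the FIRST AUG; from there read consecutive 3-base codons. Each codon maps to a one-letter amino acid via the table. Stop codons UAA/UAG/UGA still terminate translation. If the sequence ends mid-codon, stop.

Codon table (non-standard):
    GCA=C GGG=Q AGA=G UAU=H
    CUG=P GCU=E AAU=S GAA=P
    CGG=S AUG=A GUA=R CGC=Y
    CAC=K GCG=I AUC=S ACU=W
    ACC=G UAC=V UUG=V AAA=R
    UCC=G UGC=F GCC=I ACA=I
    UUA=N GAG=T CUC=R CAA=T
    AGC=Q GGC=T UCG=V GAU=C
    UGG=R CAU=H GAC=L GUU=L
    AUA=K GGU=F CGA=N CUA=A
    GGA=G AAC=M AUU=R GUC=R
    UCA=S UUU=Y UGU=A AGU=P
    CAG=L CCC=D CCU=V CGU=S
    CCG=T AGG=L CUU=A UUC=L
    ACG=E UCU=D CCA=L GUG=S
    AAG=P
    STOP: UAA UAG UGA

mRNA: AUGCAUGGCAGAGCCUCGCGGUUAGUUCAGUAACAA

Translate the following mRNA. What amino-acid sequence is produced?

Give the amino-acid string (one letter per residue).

start AUG at pos 0
pos 0: AUG -> A; peptide=A
pos 3: CAU -> H; peptide=AH
pos 6: GGC -> T; peptide=AHT
pos 9: AGA -> G; peptide=AHTG
pos 12: GCC -> I; peptide=AHTGI
pos 15: UCG -> V; peptide=AHTGIV
pos 18: CGG -> S; peptide=AHTGIVS
pos 21: UUA -> N; peptide=AHTGIVSN
pos 24: GUU -> L; peptide=AHTGIVSNL
pos 27: CAG -> L; peptide=AHTGIVSNLL
pos 30: UAA -> STOP

Answer: AHTGIVSNLL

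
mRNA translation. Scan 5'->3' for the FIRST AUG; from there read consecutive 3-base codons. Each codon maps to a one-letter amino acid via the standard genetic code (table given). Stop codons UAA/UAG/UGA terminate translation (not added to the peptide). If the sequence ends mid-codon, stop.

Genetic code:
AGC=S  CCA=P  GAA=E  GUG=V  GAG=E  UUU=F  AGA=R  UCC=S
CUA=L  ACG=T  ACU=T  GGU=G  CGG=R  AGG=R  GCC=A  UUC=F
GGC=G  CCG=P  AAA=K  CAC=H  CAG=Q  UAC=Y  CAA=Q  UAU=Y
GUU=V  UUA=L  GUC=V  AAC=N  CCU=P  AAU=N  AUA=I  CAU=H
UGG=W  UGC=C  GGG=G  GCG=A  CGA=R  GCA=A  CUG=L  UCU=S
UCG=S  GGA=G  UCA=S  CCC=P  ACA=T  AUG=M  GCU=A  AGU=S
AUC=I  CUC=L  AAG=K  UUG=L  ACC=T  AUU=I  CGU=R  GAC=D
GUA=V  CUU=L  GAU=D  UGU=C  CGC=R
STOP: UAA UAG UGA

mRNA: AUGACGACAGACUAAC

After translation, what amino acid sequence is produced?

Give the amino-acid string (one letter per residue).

start AUG at pos 0
pos 0: AUG -> M; peptide=M
pos 3: ACG -> T; peptide=MT
pos 6: ACA -> T; peptide=MTT
pos 9: GAC -> D; peptide=MTTD
pos 12: UAA -> STOP

Answer: MTTD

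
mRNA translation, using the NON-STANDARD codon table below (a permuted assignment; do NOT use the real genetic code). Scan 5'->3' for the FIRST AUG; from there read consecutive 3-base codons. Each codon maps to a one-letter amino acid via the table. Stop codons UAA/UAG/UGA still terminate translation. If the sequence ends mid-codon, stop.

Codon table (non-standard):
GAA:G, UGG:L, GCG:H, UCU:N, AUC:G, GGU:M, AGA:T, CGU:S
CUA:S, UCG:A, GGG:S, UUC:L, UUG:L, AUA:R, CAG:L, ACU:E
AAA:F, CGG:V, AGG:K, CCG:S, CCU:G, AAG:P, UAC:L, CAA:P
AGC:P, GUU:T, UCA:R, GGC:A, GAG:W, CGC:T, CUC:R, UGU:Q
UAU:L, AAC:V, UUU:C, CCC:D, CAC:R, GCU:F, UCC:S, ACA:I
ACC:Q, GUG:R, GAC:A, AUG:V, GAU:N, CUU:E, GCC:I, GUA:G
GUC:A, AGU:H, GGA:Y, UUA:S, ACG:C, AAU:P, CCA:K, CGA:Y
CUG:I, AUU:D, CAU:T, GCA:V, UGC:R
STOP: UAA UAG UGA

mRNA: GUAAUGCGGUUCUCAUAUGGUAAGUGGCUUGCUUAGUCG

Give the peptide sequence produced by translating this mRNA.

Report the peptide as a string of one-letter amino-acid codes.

Answer: VVLRLMPLEF

Derivation:
start AUG at pos 3
pos 3: AUG -> V; peptide=V
pos 6: CGG -> V; peptide=VV
pos 9: UUC -> L; peptide=VVL
pos 12: UCA -> R; peptide=VVLR
pos 15: UAU -> L; peptide=VVLRL
pos 18: GGU -> M; peptide=VVLRLM
pos 21: AAG -> P; peptide=VVLRLMP
pos 24: UGG -> L; peptide=VVLRLMPL
pos 27: CUU -> E; peptide=VVLRLMPLE
pos 30: GCU -> F; peptide=VVLRLMPLEF
pos 33: UAG -> STOP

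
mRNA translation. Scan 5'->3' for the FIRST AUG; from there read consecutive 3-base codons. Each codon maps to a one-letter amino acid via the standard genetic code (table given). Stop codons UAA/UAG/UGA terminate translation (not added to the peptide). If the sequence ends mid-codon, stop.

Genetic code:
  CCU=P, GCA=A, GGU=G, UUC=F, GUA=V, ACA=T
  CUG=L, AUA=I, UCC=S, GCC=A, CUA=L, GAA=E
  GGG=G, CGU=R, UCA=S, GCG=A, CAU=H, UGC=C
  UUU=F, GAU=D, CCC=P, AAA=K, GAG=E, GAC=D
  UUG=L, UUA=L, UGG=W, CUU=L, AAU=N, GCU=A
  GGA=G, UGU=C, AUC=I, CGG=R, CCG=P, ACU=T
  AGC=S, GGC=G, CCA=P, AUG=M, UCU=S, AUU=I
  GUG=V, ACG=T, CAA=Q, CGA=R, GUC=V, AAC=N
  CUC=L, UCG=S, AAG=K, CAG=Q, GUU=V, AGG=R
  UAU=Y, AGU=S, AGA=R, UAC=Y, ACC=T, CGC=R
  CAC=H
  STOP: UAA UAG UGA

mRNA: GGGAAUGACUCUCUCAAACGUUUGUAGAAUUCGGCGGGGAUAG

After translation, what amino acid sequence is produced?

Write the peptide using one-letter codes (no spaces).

Answer: MTLSNVCRIRRG

Derivation:
start AUG at pos 4
pos 4: AUG -> M; peptide=M
pos 7: ACU -> T; peptide=MT
pos 10: CUC -> L; peptide=MTL
pos 13: UCA -> S; peptide=MTLS
pos 16: AAC -> N; peptide=MTLSN
pos 19: GUU -> V; peptide=MTLSNV
pos 22: UGU -> C; peptide=MTLSNVC
pos 25: AGA -> R; peptide=MTLSNVCR
pos 28: AUU -> I; peptide=MTLSNVCRI
pos 31: CGG -> R; peptide=MTLSNVCRIR
pos 34: CGG -> R; peptide=MTLSNVCRIRR
pos 37: GGA -> G; peptide=MTLSNVCRIRRG
pos 40: UAG -> STOP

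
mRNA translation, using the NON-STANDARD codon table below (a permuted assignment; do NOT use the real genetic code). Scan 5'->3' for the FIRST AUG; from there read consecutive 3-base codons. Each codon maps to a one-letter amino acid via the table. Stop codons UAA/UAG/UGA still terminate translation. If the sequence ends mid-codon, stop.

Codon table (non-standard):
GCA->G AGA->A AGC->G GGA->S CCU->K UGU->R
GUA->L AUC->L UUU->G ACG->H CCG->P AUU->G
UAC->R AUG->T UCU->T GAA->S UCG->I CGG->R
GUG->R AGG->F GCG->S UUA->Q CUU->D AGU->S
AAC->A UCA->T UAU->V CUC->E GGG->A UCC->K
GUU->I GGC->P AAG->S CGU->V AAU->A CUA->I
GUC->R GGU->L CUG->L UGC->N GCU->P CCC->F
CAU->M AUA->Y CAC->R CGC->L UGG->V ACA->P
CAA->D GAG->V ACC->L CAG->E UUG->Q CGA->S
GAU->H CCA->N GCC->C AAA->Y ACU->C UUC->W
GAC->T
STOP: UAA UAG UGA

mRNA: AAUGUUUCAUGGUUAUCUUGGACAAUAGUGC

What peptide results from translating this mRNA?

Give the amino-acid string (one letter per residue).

Answer: TGMLVDSD

Derivation:
start AUG at pos 1
pos 1: AUG -> T; peptide=T
pos 4: UUU -> G; peptide=TG
pos 7: CAU -> M; peptide=TGM
pos 10: GGU -> L; peptide=TGML
pos 13: UAU -> V; peptide=TGMLV
pos 16: CUU -> D; peptide=TGMLVD
pos 19: GGA -> S; peptide=TGMLVDS
pos 22: CAA -> D; peptide=TGMLVDSD
pos 25: UAG -> STOP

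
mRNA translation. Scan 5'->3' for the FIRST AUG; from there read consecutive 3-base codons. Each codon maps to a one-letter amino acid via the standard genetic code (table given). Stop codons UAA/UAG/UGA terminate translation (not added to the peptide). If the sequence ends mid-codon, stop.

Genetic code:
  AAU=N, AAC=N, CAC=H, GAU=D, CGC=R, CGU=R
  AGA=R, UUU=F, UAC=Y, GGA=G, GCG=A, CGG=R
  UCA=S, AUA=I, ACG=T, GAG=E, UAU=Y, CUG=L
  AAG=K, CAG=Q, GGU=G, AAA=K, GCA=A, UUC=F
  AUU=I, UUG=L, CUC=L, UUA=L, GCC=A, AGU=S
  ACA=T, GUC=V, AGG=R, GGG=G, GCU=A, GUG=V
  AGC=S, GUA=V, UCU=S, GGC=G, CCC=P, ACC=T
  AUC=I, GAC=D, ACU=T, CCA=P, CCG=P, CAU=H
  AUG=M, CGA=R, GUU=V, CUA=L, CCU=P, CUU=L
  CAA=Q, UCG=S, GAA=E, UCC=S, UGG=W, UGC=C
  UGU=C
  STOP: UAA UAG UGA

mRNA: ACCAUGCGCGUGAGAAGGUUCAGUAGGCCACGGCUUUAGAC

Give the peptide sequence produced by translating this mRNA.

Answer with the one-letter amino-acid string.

start AUG at pos 3
pos 3: AUG -> M; peptide=M
pos 6: CGC -> R; peptide=MR
pos 9: GUG -> V; peptide=MRV
pos 12: AGA -> R; peptide=MRVR
pos 15: AGG -> R; peptide=MRVRR
pos 18: UUC -> F; peptide=MRVRRF
pos 21: AGU -> S; peptide=MRVRRFS
pos 24: AGG -> R; peptide=MRVRRFSR
pos 27: CCA -> P; peptide=MRVRRFSRP
pos 30: CGG -> R; peptide=MRVRRFSRPR
pos 33: CUU -> L; peptide=MRVRRFSRPRL
pos 36: UAG -> STOP

Answer: MRVRRFSRPRL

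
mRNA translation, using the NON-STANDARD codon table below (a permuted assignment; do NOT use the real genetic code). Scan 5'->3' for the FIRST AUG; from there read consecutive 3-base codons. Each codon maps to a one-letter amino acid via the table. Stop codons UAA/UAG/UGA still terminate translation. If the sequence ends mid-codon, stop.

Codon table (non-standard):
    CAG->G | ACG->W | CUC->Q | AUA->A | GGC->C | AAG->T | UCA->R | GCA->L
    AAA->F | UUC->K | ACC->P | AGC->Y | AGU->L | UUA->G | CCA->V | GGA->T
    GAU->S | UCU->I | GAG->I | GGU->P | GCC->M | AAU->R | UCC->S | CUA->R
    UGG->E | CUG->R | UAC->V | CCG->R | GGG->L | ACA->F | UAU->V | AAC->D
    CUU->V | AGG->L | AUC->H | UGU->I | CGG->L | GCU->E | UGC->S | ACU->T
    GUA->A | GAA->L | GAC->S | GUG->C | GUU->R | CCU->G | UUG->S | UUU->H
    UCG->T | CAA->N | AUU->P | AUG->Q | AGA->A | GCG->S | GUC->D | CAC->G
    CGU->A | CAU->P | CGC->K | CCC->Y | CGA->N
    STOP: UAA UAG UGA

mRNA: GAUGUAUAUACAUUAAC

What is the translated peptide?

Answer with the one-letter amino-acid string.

start AUG at pos 1
pos 1: AUG -> Q; peptide=Q
pos 4: UAU -> V; peptide=QV
pos 7: AUA -> A; peptide=QVA
pos 10: CAU -> P; peptide=QVAP
pos 13: UAA -> STOP

Answer: QVAP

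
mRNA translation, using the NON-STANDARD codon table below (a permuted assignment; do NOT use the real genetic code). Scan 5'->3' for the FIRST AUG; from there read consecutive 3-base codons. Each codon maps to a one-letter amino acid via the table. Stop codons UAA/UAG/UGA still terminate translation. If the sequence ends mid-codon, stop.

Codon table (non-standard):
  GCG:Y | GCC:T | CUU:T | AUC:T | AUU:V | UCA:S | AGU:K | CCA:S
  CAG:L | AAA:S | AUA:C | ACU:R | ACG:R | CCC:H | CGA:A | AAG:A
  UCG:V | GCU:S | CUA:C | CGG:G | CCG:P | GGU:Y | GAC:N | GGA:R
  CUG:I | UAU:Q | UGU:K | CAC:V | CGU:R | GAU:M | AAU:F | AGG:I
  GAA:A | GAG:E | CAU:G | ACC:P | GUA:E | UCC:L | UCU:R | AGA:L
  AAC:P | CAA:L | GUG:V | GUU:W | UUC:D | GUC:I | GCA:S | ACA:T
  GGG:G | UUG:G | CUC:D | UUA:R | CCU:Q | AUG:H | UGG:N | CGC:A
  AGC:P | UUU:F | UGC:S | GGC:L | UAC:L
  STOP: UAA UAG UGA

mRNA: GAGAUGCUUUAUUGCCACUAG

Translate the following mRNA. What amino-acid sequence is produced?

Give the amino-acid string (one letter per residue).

Answer: HTQSV

Derivation:
start AUG at pos 3
pos 3: AUG -> H; peptide=H
pos 6: CUU -> T; peptide=HT
pos 9: UAU -> Q; peptide=HTQ
pos 12: UGC -> S; peptide=HTQS
pos 15: CAC -> V; peptide=HTQSV
pos 18: UAG -> STOP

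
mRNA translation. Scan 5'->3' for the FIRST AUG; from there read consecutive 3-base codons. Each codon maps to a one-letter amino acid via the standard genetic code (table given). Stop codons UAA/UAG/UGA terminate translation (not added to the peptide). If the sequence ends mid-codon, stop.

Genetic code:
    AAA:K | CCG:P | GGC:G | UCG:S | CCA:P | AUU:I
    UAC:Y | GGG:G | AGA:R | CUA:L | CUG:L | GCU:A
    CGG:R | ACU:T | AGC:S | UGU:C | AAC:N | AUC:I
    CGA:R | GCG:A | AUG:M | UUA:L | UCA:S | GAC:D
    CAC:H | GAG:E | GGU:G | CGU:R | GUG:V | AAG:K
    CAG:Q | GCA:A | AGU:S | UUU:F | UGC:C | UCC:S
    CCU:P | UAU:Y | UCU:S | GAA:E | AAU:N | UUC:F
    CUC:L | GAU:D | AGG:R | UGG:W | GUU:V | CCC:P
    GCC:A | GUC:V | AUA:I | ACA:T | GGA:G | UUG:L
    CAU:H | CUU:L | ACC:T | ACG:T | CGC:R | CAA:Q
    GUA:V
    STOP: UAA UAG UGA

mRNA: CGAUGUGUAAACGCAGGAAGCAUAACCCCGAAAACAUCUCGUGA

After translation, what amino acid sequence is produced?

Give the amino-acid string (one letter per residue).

Answer: MCKRRKHNPENIS

Derivation:
start AUG at pos 2
pos 2: AUG -> M; peptide=M
pos 5: UGU -> C; peptide=MC
pos 8: AAA -> K; peptide=MCK
pos 11: CGC -> R; peptide=MCKR
pos 14: AGG -> R; peptide=MCKRR
pos 17: AAG -> K; peptide=MCKRRK
pos 20: CAU -> H; peptide=MCKRRKH
pos 23: AAC -> N; peptide=MCKRRKHN
pos 26: CCC -> P; peptide=MCKRRKHNP
pos 29: GAA -> E; peptide=MCKRRKHNPE
pos 32: AAC -> N; peptide=MCKRRKHNPEN
pos 35: AUC -> I; peptide=MCKRRKHNPENI
pos 38: UCG -> S; peptide=MCKRRKHNPENIS
pos 41: UGA -> STOP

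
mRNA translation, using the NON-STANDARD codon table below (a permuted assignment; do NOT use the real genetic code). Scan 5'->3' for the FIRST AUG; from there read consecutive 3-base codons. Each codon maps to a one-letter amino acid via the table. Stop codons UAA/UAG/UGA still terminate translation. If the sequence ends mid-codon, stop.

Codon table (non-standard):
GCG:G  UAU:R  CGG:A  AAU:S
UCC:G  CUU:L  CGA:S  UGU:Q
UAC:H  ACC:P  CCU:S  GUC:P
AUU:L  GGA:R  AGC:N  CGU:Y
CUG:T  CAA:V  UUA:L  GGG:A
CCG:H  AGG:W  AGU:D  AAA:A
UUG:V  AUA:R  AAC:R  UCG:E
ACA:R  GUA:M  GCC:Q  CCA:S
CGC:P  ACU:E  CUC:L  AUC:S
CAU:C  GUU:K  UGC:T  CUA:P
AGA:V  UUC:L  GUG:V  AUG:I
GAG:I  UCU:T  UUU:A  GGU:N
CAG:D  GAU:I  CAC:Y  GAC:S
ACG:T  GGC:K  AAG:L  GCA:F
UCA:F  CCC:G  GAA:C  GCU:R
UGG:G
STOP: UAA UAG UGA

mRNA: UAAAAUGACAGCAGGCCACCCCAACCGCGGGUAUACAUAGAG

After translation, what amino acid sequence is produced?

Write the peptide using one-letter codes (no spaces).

start AUG at pos 4
pos 4: AUG -> I; peptide=I
pos 7: ACA -> R; peptide=IR
pos 10: GCA -> F; peptide=IRF
pos 13: GGC -> K; peptide=IRFK
pos 16: CAC -> Y; peptide=IRFKY
pos 19: CCC -> G; peptide=IRFKYG
pos 22: AAC -> R; peptide=IRFKYGR
pos 25: CGC -> P; peptide=IRFKYGRP
pos 28: GGG -> A; peptide=IRFKYGRPA
pos 31: UAU -> R; peptide=IRFKYGRPAR
pos 34: ACA -> R; peptide=IRFKYGRPARR
pos 37: UAG -> STOP

Answer: IRFKYGRPARR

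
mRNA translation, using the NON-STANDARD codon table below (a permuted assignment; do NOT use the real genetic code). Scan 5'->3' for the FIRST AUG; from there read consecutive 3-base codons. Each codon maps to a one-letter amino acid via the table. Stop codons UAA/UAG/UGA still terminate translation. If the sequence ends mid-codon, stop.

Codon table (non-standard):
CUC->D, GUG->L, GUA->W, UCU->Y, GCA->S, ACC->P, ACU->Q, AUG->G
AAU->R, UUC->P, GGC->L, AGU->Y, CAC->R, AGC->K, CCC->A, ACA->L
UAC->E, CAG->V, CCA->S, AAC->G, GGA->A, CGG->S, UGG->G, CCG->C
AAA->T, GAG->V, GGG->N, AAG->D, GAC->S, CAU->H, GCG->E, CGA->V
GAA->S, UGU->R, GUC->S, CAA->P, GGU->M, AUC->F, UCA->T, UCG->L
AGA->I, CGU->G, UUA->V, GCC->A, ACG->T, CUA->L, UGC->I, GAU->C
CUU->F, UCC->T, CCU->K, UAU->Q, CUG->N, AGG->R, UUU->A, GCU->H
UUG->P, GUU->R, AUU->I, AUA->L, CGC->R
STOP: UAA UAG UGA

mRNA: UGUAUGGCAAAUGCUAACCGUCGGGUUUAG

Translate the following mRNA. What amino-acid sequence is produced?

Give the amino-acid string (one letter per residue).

start AUG at pos 3
pos 3: AUG -> G; peptide=G
pos 6: GCA -> S; peptide=GS
pos 9: AAU -> R; peptide=GSR
pos 12: GCU -> H; peptide=GSRH
pos 15: AAC -> G; peptide=GSRHG
pos 18: CGU -> G; peptide=GSRHGG
pos 21: CGG -> S; peptide=GSRHGGS
pos 24: GUU -> R; peptide=GSRHGGSR
pos 27: UAG -> STOP

Answer: GSRHGGSR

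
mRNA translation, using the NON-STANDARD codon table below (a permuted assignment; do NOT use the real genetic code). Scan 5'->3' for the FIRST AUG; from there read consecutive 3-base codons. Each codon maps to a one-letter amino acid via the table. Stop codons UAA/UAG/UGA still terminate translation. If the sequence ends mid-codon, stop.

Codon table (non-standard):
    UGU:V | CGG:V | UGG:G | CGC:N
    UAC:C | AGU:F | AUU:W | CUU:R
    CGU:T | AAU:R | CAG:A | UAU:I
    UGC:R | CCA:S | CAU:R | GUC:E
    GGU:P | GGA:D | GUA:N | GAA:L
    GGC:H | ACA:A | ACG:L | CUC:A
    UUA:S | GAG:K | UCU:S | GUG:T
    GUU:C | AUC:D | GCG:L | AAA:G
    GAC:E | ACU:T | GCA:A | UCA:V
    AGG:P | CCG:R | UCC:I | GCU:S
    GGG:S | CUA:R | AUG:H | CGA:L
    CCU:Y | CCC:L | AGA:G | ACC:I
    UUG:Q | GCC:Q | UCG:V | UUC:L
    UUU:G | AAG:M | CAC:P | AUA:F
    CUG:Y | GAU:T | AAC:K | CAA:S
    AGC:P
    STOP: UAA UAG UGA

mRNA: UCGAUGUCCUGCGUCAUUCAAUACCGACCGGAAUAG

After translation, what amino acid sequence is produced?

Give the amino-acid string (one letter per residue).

Answer: HIREWSCLRL

Derivation:
start AUG at pos 3
pos 3: AUG -> H; peptide=H
pos 6: UCC -> I; peptide=HI
pos 9: UGC -> R; peptide=HIR
pos 12: GUC -> E; peptide=HIRE
pos 15: AUU -> W; peptide=HIREW
pos 18: CAA -> S; peptide=HIREWS
pos 21: UAC -> C; peptide=HIREWSC
pos 24: CGA -> L; peptide=HIREWSCL
pos 27: CCG -> R; peptide=HIREWSCLR
pos 30: GAA -> L; peptide=HIREWSCLRL
pos 33: UAG -> STOP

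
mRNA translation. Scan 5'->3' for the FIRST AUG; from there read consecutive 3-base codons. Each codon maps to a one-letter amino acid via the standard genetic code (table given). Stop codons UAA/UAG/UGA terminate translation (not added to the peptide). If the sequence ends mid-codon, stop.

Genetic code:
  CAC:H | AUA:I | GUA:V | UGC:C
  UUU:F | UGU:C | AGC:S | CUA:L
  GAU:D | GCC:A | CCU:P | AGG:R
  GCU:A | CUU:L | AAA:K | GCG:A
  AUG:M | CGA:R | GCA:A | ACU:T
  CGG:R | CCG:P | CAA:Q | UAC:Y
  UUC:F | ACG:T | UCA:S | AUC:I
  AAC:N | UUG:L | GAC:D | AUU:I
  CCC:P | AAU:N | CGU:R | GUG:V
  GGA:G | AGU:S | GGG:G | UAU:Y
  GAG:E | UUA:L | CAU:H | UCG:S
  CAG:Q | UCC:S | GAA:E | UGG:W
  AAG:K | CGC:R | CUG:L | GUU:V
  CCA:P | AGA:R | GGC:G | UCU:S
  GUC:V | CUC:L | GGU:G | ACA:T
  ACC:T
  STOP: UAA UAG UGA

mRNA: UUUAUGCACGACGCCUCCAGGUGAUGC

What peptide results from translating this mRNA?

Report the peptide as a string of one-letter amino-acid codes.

start AUG at pos 3
pos 3: AUG -> M; peptide=M
pos 6: CAC -> H; peptide=MH
pos 9: GAC -> D; peptide=MHD
pos 12: GCC -> A; peptide=MHDA
pos 15: UCC -> S; peptide=MHDAS
pos 18: AGG -> R; peptide=MHDASR
pos 21: UGA -> STOP

Answer: MHDASR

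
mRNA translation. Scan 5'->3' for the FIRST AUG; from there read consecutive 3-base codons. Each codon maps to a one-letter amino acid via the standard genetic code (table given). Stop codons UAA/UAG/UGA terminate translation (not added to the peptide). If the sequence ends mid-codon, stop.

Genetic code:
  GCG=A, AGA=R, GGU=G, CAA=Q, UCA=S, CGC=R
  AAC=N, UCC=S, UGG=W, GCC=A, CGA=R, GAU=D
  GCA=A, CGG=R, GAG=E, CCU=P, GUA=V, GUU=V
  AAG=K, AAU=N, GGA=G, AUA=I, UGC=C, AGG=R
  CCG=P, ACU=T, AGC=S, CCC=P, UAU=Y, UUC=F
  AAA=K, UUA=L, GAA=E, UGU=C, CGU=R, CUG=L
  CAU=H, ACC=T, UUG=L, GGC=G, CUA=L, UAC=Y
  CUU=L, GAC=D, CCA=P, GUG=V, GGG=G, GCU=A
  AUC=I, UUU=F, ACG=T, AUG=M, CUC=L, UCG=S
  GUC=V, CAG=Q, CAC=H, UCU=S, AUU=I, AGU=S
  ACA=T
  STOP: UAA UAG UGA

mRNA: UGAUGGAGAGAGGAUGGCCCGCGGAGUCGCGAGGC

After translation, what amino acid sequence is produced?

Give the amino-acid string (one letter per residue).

Answer: MERGWPAESRG

Derivation:
start AUG at pos 2
pos 2: AUG -> M; peptide=M
pos 5: GAG -> E; peptide=ME
pos 8: AGA -> R; peptide=MER
pos 11: GGA -> G; peptide=MERG
pos 14: UGG -> W; peptide=MERGW
pos 17: CCC -> P; peptide=MERGWP
pos 20: GCG -> A; peptide=MERGWPA
pos 23: GAG -> E; peptide=MERGWPAE
pos 26: UCG -> S; peptide=MERGWPAES
pos 29: CGA -> R; peptide=MERGWPAESR
pos 32: GGC -> G; peptide=MERGWPAESRG
pos 35: only 0 nt remain (<3), stop (end of mRNA)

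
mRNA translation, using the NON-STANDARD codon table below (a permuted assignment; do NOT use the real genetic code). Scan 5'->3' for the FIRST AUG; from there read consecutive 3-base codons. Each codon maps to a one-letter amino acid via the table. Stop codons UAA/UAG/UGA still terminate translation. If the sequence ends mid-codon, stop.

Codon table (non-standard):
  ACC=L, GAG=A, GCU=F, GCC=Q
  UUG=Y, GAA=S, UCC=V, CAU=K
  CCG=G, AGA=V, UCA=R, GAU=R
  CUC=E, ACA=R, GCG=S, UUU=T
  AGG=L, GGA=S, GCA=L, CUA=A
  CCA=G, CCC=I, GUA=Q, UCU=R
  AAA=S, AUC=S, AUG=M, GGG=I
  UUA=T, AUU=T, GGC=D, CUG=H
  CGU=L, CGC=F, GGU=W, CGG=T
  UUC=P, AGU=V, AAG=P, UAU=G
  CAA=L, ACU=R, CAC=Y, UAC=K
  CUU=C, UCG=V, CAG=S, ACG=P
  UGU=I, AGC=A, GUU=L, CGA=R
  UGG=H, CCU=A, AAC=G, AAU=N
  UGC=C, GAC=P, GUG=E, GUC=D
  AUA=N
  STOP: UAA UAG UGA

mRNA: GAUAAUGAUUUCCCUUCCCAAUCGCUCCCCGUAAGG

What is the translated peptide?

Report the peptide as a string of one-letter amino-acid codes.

start AUG at pos 4
pos 4: AUG -> M; peptide=M
pos 7: AUU -> T; peptide=MT
pos 10: UCC -> V; peptide=MTV
pos 13: CUU -> C; peptide=MTVC
pos 16: CCC -> I; peptide=MTVCI
pos 19: AAU -> N; peptide=MTVCIN
pos 22: CGC -> F; peptide=MTVCINF
pos 25: UCC -> V; peptide=MTVCINFV
pos 28: CCG -> G; peptide=MTVCINFVG
pos 31: UAA -> STOP

Answer: MTVCINFVG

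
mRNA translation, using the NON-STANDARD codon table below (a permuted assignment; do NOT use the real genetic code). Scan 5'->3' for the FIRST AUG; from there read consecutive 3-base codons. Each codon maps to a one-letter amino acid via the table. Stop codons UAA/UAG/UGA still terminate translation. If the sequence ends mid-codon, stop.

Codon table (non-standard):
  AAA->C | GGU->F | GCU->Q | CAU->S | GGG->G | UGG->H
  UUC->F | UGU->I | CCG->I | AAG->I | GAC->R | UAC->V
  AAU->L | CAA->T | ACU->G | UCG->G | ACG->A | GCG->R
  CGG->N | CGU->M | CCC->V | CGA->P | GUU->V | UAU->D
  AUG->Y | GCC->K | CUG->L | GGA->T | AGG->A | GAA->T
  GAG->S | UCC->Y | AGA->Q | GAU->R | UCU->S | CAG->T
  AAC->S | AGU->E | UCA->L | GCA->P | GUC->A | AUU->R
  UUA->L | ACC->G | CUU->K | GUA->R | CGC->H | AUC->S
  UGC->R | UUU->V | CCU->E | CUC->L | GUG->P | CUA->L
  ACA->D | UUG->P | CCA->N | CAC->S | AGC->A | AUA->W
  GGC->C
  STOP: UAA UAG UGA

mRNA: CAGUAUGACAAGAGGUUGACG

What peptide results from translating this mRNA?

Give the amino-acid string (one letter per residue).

Answer: YDQF

Derivation:
start AUG at pos 4
pos 4: AUG -> Y; peptide=Y
pos 7: ACA -> D; peptide=YD
pos 10: AGA -> Q; peptide=YDQ
pos 13: GGU -> F; peptide=YDQF
pos 16: UGA -> STOP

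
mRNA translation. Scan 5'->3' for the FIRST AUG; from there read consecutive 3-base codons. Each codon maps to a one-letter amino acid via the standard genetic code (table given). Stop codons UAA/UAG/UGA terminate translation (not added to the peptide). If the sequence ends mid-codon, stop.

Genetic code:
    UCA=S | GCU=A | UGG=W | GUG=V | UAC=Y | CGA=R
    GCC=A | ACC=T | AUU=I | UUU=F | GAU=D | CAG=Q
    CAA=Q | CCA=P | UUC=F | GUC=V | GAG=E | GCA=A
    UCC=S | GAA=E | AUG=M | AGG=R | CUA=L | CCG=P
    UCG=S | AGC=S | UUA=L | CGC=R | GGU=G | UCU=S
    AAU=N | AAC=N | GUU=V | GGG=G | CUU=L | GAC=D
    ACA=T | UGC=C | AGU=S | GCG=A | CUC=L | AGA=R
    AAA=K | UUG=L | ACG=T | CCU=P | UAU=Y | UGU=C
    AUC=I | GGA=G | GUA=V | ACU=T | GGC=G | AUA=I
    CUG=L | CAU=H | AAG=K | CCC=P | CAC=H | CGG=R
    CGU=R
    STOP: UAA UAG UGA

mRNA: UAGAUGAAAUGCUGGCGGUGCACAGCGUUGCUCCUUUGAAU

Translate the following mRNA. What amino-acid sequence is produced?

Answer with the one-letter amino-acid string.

start AUG at pos 3
pos 3: AUG -> M; peptide=M
pos 6: AAA -> K; peptide=MK
pos 9: UGC -> C; peptide=MKC
pos 12: UGG -> W; peptide=MKCW
pos 15: CGG -> R; peptide=MKCWR
pos 18: UGC -> C; peptide=MKCWRC
pos 21: ACA -> T; peptide=MKCWRCT
pos 24: GCG -> A; peptide=MKCWRCTA
pos 27: UUG -> L; peptide=MKCWRCTAL
pos 30: CUC -> L; peptide=MKCWRCTALL
pos 33: CUU -> L; peptide=MKCWRCTALLL
pos 36: UGA -> STOP

Answer: MKCWRCTALLL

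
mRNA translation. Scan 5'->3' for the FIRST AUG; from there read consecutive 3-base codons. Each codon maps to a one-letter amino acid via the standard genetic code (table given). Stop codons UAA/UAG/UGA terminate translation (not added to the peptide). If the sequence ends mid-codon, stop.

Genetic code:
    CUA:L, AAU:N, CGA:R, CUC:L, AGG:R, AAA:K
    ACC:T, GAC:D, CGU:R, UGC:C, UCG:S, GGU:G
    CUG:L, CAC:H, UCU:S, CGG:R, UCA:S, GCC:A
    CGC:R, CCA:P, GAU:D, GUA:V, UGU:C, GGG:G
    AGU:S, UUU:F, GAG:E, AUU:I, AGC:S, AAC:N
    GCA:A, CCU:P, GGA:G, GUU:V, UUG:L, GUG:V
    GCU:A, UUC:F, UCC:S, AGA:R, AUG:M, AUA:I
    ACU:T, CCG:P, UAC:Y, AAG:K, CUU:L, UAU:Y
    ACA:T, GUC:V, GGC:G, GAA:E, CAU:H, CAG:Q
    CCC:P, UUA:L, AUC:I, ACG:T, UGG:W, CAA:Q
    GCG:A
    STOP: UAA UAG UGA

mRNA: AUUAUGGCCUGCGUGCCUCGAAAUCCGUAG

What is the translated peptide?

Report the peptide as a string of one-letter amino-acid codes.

start AUG at pos 3
pos 3: AUG -> M; peptide=M
pos 6: GCC -> A; peptide=MA
pos 9: UGC -> C; peptide=MAC
pos 12: GUG -> V; peptide=MACV
pos 15: CCU -> P; peptide=MACVP
pos 18: CGA -> R; peptide=MACVPR
pos 21: AAU -> N; peptide=MACVPRN
pos 24: CCG -> P; peptide=MACVPRNP
pos 27: UAG -> STOP

Answer: MACVPRNP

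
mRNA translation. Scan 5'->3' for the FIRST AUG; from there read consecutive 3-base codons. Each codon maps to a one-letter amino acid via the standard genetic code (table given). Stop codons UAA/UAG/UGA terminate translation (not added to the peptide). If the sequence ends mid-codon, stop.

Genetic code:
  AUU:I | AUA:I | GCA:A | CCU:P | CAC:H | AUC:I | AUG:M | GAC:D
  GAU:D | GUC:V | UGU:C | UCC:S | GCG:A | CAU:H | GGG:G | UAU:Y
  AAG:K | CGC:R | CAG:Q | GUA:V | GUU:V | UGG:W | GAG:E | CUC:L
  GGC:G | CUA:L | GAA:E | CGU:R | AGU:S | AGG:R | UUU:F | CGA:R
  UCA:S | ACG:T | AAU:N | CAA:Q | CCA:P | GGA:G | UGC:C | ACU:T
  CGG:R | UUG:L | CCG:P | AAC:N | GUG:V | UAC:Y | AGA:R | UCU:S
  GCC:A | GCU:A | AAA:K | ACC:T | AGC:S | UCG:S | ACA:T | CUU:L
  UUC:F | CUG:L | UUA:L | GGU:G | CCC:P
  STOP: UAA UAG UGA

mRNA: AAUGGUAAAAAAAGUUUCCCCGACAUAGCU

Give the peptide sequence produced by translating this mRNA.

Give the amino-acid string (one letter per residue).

Answer: MVKKVSPT

Derivation:
start AUG at pos 1
pos 1: AUG -> M; peptide=M
pos 4: GUA -> V; peptide=MV
pos 7: AAA -> K; peptide=MVK
pos 10: AAA -> K; peptide=MVKK
pos 13: GUU -> V; peptide=MVKKV
pos 16: UCC -> S; peptide=MVKKVS
pos 19: CCG -> P; peptide=MVKKVSP
pos 22: ACA -> T; peptide=MVKKVSPT
pos 25: UAG -> STOP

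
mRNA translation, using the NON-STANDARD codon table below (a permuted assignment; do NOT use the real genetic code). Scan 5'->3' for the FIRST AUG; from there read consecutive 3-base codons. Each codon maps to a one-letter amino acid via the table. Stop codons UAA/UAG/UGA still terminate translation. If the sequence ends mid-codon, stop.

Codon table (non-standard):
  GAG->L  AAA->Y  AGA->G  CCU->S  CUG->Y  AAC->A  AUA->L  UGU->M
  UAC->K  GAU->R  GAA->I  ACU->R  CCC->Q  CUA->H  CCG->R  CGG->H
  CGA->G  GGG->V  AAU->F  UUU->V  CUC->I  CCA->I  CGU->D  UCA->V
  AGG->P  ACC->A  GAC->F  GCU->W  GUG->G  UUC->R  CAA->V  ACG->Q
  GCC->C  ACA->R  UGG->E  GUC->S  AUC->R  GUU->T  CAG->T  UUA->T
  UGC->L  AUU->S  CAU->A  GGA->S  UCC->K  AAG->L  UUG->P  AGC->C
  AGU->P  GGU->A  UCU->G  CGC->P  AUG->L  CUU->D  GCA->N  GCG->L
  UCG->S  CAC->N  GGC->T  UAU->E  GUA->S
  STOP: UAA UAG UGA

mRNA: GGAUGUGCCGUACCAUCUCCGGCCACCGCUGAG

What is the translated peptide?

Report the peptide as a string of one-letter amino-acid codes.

Answer: LLDARKTNP

Derivation:
start AUG at pos 2
pos 2: AUG -> L; peptide=L
pos 5: UGC -> L; peptide=LL
pos 8: CGU -> D; peptide=LLD
pos 11: ACC -> A; peptide=LLDA
pos 14: AUC -> R; peptide=LLDAR
pos 17: UCC -> K; peptide=LLDARK
pos 20: GGC -> T; peptide=LLDARKT
pos 23: CAC -> N; peptide=LLDARKTN
pos 26: CGC -> P; peptide=LLDARKTNP
pos 29: UGA -> STOP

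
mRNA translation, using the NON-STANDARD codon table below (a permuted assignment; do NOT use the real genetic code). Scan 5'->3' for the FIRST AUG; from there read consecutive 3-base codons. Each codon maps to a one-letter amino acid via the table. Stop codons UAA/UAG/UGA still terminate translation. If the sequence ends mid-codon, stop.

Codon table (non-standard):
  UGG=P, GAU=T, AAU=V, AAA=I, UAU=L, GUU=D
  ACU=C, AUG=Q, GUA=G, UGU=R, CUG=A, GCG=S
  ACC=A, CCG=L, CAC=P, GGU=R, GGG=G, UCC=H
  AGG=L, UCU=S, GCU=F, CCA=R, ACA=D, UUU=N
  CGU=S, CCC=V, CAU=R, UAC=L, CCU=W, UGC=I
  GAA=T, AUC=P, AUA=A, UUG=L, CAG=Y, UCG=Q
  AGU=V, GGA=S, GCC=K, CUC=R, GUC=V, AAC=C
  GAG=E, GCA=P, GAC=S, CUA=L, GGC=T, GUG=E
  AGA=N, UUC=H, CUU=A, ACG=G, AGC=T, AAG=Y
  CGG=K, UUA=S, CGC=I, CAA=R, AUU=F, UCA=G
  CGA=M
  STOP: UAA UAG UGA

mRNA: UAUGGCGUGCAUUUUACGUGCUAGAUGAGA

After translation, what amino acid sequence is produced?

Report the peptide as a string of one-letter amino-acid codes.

Answer: QSIFSSFN

Derivation:
start AUG at pos 1
pos 1: AUG -> Q; peptide=Q
pos 4: GCG -> S; peptide=QS
pos 7: UGC -> I; peptide=QSI
pos 10: AUU -> F; peptide=QSIF
pos 13: UUA -> S; peptide=QSIFS
pos 16: CGU -> S; peptide=QSIFSS
pos 19: GCU -> F; peptide=QSIFSSF
pos 22: AGA -> N; peptide=QSIFSSFN
pos 25: UGA -> STOP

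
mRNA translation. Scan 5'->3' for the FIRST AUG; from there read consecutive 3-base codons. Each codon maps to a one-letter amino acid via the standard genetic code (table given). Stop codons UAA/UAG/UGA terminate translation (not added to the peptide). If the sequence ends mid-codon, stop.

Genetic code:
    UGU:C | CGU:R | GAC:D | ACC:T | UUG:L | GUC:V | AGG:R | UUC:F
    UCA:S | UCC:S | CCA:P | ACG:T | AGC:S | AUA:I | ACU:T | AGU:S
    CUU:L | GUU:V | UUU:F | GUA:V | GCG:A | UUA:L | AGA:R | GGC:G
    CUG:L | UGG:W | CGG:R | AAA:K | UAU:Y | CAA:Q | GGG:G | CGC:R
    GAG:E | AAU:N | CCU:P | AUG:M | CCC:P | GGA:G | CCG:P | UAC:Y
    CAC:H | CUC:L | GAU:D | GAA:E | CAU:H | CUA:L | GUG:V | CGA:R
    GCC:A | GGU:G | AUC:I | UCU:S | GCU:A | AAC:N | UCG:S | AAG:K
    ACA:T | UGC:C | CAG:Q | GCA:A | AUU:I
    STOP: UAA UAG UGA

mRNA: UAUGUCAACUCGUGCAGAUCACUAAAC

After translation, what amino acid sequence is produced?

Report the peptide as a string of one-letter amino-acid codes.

Answer: MSTRADH

Derivation:
start AUG at pos 1
pos 1: AUG -> M; peptide=M
pos 4: UCA -> S; peptide=MS
pos 7: ACU -> T; peptide=MST
pos 10: CGU -> R; peptide=MSTR
pos 13: GCA -> A; peptide=MSTRA
pos 16: GAU -> D; peptide=MSTRAD
pos 19: CAC -> H; peptide=MSTRADH
pos 22: UAA -> STOP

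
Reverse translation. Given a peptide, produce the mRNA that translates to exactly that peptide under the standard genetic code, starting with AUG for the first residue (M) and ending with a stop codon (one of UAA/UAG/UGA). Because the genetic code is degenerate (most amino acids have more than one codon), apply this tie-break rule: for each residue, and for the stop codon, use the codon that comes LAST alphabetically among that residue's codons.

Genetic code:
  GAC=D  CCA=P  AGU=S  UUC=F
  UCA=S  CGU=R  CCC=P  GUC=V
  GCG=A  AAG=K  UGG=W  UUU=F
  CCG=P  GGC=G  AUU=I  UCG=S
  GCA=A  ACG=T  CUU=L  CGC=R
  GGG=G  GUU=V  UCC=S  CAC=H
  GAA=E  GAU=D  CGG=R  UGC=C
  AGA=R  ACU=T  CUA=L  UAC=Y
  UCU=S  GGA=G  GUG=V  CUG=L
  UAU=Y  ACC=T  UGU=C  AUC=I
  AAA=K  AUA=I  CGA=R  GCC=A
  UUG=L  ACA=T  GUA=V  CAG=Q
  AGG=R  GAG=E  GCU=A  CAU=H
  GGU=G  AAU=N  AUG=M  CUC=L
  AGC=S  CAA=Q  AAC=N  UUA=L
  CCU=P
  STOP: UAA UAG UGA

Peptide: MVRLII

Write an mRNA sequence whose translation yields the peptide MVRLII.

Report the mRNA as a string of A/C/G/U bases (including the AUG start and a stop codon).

residue 1: M -> AUG (start codon)
residue 2: V codons sorted = GUA,GUC,GUG,GUU -> pick last = GUU
residue 3: R codons sorted = AGA,AGG,CGA,CGC,CGG,CGU -> pick last = CGU
residue 4: L codons sorted = CUA,CUC,CUG,CUU,UUA,UUG -> pick last = UUG
residue 5: I codons sorted = AUA,AUC,AUU -> pick last = AUU
residue 6: I codons sorted = AUA,AUC,AUU -> pick last = AUU
terminator: stop codons sorted = UAA,UAG,UGA -> pick last = UGA

Answer: mRNA: AUGGUUCGUUUGAUUAUUUGA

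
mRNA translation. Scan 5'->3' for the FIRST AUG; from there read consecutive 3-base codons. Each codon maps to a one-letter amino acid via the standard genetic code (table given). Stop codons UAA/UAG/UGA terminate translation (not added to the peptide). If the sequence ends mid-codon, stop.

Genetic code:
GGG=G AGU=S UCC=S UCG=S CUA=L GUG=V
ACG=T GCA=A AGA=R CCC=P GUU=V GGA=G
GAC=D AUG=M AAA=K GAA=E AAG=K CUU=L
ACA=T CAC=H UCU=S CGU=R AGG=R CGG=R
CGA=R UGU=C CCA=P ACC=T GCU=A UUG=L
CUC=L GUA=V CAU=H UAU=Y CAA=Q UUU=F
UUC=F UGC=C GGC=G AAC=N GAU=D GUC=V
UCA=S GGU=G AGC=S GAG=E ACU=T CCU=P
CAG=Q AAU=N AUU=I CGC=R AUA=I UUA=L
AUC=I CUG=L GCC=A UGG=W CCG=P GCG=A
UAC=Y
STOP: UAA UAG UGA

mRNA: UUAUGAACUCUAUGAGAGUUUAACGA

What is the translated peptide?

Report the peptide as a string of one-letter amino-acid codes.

Answer: MNSMRV

Derivation:
start AUG at pos 2
pos 2: AUG -> M; peptide=M
pos 5: AAC -> N; peptide=MN
pos 8: UCU -> S; peptide=MNS
pos 11: AUG -> M; peptide=MNSM
pos 14: AGA -> R; peptide=MNSMR
pos 17: GUU -> V; peptide=MNSMRV
pos 20: UAA -> STOP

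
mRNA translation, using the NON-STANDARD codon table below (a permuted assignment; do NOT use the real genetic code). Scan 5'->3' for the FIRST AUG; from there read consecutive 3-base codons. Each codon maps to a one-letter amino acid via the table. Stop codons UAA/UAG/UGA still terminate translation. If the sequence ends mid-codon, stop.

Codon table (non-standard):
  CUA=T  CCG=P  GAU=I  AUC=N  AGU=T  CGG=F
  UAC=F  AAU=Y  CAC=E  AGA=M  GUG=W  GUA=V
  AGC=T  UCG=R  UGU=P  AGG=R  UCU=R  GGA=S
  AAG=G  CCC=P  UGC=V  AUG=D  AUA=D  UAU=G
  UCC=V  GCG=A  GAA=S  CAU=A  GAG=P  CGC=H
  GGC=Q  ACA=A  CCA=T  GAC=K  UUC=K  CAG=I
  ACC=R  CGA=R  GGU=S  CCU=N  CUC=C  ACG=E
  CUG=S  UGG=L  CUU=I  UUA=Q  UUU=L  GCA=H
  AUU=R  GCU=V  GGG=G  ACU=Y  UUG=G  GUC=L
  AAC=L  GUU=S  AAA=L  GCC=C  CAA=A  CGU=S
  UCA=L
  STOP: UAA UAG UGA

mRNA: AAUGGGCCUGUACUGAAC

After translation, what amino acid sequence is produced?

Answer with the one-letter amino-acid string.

Answer: DQSF

Derivation:
start AUG at pos 1
pos 1: AUG -> D; peptide=D
pos 4: GGC -> Q; peptide=DQ
pos 7: CUG -> S; peptide=DQS
pos 10: UAC -> F; peptide=DQSF
pos 13: UGA -> STOP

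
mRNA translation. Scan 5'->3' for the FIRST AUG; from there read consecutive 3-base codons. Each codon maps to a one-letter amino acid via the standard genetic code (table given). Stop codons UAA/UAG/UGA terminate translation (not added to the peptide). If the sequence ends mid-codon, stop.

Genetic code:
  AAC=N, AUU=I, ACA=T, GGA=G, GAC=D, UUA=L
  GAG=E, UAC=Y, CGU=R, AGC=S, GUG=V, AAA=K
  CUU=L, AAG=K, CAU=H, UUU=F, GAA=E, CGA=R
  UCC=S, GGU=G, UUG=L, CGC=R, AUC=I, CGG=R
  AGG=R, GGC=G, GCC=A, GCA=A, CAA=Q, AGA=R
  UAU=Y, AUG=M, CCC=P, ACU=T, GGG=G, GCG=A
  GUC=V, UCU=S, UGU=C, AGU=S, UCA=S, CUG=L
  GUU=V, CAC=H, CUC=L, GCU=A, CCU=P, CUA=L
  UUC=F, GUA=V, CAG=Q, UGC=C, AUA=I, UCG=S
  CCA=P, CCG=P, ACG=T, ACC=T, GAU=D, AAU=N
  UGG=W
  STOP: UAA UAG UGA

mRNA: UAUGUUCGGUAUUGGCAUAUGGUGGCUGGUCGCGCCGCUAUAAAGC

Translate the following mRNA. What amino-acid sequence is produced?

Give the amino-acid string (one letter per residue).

start AUG at pos 1
pos 1: AUG -> M; peptide=M
pos 4: UUC -> F; peptide=MF
pos 7: GGU -> G; peptide=MFG
pos 10: AUU -> I; peptide=MFGI
pos 13: GGC -> G; peptide=MFGIG
pos 16: AUA -> I; peptide=MFGIGI
pos 19: UGG -> W; peptide=MFGIGIW
pos 22: UGG -> W; peptide=MFGIGIWW
pos 25: CUG -> L; peptide=MFGIGIWWL
pos 28: GUC -> V; peptide=MFGIGIWWLV
pos 31: GCG -> A; peptide=MFGIGIWWLVA
pos 34: CCG -> P; peptide=MFGIGIWWLVAP
pos 37: CUA -> L; peptide=MFGIGIWWLVAPL
pos 40: UAA -> STOP

Answer: MFGIGIWWLVAPL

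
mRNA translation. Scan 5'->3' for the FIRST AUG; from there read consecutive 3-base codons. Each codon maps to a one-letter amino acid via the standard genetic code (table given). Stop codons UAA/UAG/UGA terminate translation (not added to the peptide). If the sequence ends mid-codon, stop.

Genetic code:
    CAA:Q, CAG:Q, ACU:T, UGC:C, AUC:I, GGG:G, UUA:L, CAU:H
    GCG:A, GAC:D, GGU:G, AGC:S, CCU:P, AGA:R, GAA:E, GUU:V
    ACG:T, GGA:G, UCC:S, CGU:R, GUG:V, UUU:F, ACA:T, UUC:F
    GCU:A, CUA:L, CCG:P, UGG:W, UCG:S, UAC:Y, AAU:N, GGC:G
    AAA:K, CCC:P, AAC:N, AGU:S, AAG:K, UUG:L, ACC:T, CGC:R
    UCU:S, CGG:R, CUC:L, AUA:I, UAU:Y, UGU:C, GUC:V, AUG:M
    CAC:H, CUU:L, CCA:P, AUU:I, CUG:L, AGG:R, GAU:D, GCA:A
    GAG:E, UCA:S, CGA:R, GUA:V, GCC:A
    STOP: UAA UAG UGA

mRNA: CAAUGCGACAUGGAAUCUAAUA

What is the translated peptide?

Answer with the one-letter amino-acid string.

Answer: MRHGI

Derivation:
start AUG at pos 2
pos 2: AUG -> M; peptide=M
pos 5: CGA -> R; peptide=MR
pos 8: CAU -> H; peptide=MRH
pos 11: GGA -> G; peptide=MRHG
pos 14: AUC -> I; peptide=MRHGI
pos 17: UAA -> STOP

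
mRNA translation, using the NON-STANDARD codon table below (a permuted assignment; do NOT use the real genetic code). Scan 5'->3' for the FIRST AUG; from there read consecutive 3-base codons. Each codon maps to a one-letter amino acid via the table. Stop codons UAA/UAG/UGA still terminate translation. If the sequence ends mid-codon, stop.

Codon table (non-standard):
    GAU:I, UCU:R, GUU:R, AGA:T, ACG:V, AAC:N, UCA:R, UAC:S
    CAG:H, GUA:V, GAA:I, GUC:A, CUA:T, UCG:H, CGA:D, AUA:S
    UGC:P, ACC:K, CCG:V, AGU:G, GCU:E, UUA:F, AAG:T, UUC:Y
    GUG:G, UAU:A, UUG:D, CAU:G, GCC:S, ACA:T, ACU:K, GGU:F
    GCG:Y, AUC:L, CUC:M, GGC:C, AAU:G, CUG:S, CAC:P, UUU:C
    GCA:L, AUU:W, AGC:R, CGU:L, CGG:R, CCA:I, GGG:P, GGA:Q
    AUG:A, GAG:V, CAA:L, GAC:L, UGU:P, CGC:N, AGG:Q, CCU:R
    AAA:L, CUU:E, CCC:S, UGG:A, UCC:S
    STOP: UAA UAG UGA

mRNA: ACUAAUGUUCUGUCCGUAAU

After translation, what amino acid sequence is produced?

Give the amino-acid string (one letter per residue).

start AUG at pos 4
pos 4: AUG -> A; peptide=A
pos 7: UUC -> Y; peptide=AY
pos 10: UGU -> P; peptide=AYP
pos 13: CCG -> V; peptide=AYPV
pos 16: UAA -> STOP

Answer: AYPV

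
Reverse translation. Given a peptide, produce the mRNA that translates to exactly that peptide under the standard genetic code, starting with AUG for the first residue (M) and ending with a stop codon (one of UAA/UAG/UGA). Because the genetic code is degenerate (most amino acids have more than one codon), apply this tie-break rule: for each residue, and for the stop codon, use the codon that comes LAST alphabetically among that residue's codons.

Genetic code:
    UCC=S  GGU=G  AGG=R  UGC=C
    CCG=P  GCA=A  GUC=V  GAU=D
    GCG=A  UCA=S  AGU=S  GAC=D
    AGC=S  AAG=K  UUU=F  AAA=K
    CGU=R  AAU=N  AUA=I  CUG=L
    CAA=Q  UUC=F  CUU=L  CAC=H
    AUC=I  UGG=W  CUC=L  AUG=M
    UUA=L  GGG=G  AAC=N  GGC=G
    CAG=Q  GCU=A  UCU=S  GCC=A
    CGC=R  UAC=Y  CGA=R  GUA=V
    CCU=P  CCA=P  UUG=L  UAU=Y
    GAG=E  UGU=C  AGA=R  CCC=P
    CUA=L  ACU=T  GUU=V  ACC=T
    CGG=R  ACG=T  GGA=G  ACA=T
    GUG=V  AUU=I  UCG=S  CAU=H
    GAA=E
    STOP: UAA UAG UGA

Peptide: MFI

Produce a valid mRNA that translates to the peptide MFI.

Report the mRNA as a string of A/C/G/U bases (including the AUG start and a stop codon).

residue 1: M -> AUG (start codon)
residue 2: F codons sorted = UUC,UUU -> pick last = UUU
residue 3: I codons sorted = AUA,AUC,AUU -> pick last = AUU
terminator: stop codons sorted = UAA,UAG,UGA -> pick last = UGA

Answer: mRNA: AUGUUUAUUUGA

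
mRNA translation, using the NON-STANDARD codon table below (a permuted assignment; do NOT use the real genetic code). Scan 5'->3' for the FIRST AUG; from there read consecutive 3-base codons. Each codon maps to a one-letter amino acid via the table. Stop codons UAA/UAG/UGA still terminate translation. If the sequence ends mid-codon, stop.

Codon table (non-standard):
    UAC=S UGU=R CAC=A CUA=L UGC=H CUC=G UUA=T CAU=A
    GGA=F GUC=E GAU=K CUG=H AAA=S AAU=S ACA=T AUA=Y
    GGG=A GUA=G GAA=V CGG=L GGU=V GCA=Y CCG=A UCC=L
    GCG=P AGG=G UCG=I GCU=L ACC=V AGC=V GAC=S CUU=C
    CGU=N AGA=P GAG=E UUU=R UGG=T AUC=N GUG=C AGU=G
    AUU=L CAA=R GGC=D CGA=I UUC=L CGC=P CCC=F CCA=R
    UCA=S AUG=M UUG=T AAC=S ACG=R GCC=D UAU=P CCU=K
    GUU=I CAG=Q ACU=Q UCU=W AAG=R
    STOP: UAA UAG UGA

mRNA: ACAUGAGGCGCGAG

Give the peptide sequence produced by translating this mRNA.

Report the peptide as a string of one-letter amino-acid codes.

start AUG at pos 2
pos 2: AUG -> M; peptide=M
pos 5: AGG -> G; peptide=MG
pos 8: CGC -> P; peptide=MGP
pos 11: GAG -> E; peptide=MGPE
pos 14: only 0 nt remain (<3), stop (end of mRNA)

Answer: MGPE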